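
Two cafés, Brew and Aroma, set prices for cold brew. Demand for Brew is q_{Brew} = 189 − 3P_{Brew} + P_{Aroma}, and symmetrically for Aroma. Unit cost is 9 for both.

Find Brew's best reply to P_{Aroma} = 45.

Brew's profit: π = (P_{Brew} − 9)(189 − 3P_{Brew} + P_{Aroma}).
∂π/∂P_{Brew} = 216 − 6P_{Brew} + P_{Aroma} = 0 ⇒ P_{Brew} = 36 + (1/6)P_{Aroma}.
At P_{Aroma} = 45: P_{Brew} = 36 + (1/6)·45 = 43.5.

43.5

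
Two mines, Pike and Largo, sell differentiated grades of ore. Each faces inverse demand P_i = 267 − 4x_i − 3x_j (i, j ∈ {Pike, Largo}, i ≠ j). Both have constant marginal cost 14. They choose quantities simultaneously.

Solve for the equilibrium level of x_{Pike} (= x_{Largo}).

23

Mine Pike's profit: π = x_{Pike}(267 − 4x_{Pike} − 3x_{Largo}) − 14x_{Pike}.
∂π/∂x_{Pike} = 253 − 8x_{Pike} − 3x_{Largo} = 0 ⇒ x_{Pike} = 31.625 − 0.375x_{Largo}.
By symmetry x_{Largo} = x_{Pike}; substituting into the reaction function, 1.375x_{Pike} = 31.625 and x_{Pike} = 23.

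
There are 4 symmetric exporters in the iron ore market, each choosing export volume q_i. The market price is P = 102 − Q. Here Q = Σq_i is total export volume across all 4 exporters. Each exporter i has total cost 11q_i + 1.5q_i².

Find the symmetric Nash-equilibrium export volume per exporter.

11.375

A representative exporter's profit is π_i = q_i(102 − Q) − 11q_i − 1.5q_i², with Q = q_i + Σ_{j≠i} q_j.
First-order condition: 91 − 5q_i − Σ_{j≠i} q_j = 0.
In a symmetric equilibrium every exporter chooses the same q, so Σ_{j≠i} q_j = 3q. The condition becomes 91 − 8q = 0, giving q = 91/8 = 11.375.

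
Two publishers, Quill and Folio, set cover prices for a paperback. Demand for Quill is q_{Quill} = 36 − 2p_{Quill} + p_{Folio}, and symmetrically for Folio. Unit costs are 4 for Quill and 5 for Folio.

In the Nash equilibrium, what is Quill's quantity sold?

21.6

Quill's profit: π = (p_{Quill} − 4)(36 − 2p_{Quill} + p_{Folio}).
∂π/∂p_{Quill} = 44 − 4p_{Quill} + p_{Folio} = 0 ⇒ p_{Quill} = 11 + 0.25p_{Folio}.
Similarly p_{Folio} = 11.5 + 0.25p_{Quill}.
Plugging p_{Folio} into Quill's best response: p_{Quill} = 11 + 0.25(11.5 + 0.25p_{Quill}) ⇒ 0.9375p_{Quill} = 13.875, so p_{Quill} = 14.8.
Then p_{Folio} = 11.5 + 0.25·14.8 = 15.2.
q_{Quill} = 36 − 2·14.8 + 15.2 = 21.6.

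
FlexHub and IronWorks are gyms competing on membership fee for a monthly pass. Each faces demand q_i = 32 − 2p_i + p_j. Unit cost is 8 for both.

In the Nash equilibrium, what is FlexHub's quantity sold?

FlexHub's profit: π = (p_{FlexHub} − 8)(32 − 2p_{FlexHub} + p_{IronWorks}).
∂π/∂p_{FlexHub} = 48 − 4p_{FlexHub} + p_{IronWorks} = 0 ⇒ p_{FlexHub} = 12 + 0.25p_{IronWorks}.
Setting p_{FlexHub} = p_{IronWorks} in the reaction function: p_{FlexHub} = 12 + 0.25p_{FlexHub}, so p_{FlexHub} = 12 / 0.75 = 16.
q_{FlexHub} = 32 − 2·16 + 16 = 16.

16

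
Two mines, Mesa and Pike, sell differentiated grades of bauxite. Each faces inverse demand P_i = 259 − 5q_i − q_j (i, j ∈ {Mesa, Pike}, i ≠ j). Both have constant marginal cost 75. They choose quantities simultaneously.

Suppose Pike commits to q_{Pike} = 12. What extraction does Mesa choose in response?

17.2

Mine Mesa's profit: π = q_{Mesa}(259 − 5q_{Mesa} − q_{Pike}) − 75q_{Mesa}.
∂π/∂q_{Mesa} = 184 − 10q_{Mesa} − q_{Pike} = 0 ⇒ q_{Mesa} = 18.4 − 0.1q_{Pike}.
At q_{Pike} = 12: q_{Mesa} = 18.4 − 0.1·12 = 17.2.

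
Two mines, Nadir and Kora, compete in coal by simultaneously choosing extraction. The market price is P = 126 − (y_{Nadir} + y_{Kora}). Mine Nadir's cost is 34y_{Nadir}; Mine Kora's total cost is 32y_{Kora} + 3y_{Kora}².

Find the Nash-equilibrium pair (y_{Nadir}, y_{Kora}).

Mine Nadir's profit: π = y_{Nadir}(126 − (y_{Nadir} + y_{Kora})) − 34y_{Nadir}.
∂π/∂y_{Nadir} = 92 − 2y_{Nadir} − y_{Kora} = 0, so y_{Nadir} = 46 − 0.5y_{Kora}.
For Kora: ∂π/∂y_{Kora} = 94 − 8y_{Kora} − y_{Nadir} = 0 ⇒ y_{Kora} = 11.75 − 0.125y_{Nadir}.
Substituting the second reaction function into the first: y_{Nadir} = 46 − 0.5(11.75 − 0.125y_{Nadir}), which gives 0.9375y_{Nadir} = 40.125 ⇒ y_{Nadir} = 42.8.
Then y_{Kora} = 11.75 − 0.125·42.8 = 6.4.

42.8, 6.4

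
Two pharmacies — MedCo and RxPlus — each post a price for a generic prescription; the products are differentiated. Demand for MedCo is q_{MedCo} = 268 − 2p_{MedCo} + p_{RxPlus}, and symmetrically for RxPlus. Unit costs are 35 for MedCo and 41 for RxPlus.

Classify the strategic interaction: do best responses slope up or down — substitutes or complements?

MedCo's profit: π = (p_{MedCo} − 35)(268 − 2p_{MedCo} + p_{RxPlus}).
∂π/∂p_{MedCo} = 338 − 4p_{MedCo} + p_{RxPlus} = 0 ⇒ p_{MedCo} = 84.5 + 0.25p_{RxPlus}.
The best-response slope dp_{MedCo}/dp_{RxPlus} = 0.25 > 0: the reaction function is upward-sloping, so the choices are strategic complements.

strategic complements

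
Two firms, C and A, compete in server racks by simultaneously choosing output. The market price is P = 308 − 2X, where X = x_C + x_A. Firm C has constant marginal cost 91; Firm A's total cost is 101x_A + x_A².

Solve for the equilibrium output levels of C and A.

44.4, 19.7

Firm C's profit: π = x_C(308 − 2(x_C + x_A)) − 91x_C.
∂π/∂x_C = 217 − 4x_C − 2x_A = 0, so x_C = 54.25 − 0.5x_A.
For A: ∂π/∂x_A = 207 − 6x_A − 2x_C = 0 ⇒ x_A = 34.5 − (1/3)x_C.
Plugging x_A into C's best response: x_C = 54.25 − 0.5(34.5 − (1/3)x_C) ⇒ (5/6)x_C = 37, so x_C = 44.4.
Then x_A = 34.5 − (1/3)·44.4 = 19.7.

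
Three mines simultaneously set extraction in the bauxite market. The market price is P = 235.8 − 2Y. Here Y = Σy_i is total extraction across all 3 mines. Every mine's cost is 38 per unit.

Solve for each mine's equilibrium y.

24.725

A representative mine's profit is π_i = y_i(235.8 − 2Y) − 38y_i, with Y = y_i + Σ_{j≠i} y_j.
First-order condition: 197.8 − 4y_i − 2Σ_{j≠i} y_j = 0.
In a symmetric equilibrium every mine chooses the same y, so Σ_{j≠i} y_j = 2y. The condition becomes 197.8 − 8y = 0, giving y = 197.8/8 = 24.725.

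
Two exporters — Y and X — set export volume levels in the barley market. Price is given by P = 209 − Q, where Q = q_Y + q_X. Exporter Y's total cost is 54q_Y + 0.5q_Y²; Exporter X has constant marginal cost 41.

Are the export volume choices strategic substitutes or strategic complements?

Exporter Y's profit: π = q_Y(209 − (q_Y + q_X)) − 54q_Y − 0.5q_Y².
∂π/∂q_Y = 155 − 3q_Y − q_X = 0, so q_Y = 155/3 − (1/3)q_X.
The best-response slope dq_Y/dq_X = −1/3 < 0: the reaction function is downward-sloping, so the choices are strategic substitutes.

strategic substitutes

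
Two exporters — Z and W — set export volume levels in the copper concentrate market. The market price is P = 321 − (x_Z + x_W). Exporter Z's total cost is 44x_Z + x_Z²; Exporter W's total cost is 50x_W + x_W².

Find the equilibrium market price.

211.4

Exporter Z's profit: π = x_Z(321 − (x_Z + x_W)) − 44x_Z − x_Z².
∂π/∂x_Z = 277 − 4x_Z − x_W = 0, so x_Z = 69.25 − 0.25x_W.
By the same steps for W: x_W = 67.75 − 0.25x_Z.
Solving the two reaction functions simultaneously: (1 − (−0.25)(−0.25))x_Z = 69.25 − 0.25·67.75, so 0.9375x_Z = 52.3125 and x_Z = 55.8.
Then x_W = 67.75 − 0.25·55.8 = 53.8.
Equilibrium price: P = 321 − 109.6 = 211.4.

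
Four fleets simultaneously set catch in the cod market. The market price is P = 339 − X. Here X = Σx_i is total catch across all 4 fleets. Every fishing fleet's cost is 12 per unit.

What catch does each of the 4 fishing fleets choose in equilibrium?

A representative fishing fleet's profit is π_i = x_i(339 − X) − 12x_i, with X = x_i + Σ_{j≠i} x_j.
First-order condition: 327 − 2x_i − Σ_{j≠i} x_j = 0.
With identical fishing fleets, set every x_j = x: then 327 − 2x − 3x = 0, i.e. x = 327/5 = 65.4.

65.4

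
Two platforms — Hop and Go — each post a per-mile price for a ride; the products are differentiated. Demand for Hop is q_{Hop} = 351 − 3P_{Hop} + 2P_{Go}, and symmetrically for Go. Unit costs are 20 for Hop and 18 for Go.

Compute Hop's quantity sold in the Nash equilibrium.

247.125

Hop's profit: π = (P_{Hop} − 20)(351 − 3P_{Hop} + 2P_{Go}).
∂π/∂P_{Hop} = 411 − 6P_{Hop} + 2P_{Go} = 0 ⇒ P_{Hop} = 68.5 + (1/3)P_{Go}.
Similarly P_{Go} = 67.5 + (1/3)P_{Hop}.
Plugging P_{Go} into Hop's best response: P_{Hop} = 68.5 + (1/3)(67.5 + (1/3)P_{Hop}) ⇒ (8/9)P_{Hop} = 91, so P_{Hop} = 102.375.
Then P_{Go} = 67.5 + (1/3)·102.375 = 101.625.
q_{Hop} = 351 − 3·102.375 + 2·101.625 = 247.125.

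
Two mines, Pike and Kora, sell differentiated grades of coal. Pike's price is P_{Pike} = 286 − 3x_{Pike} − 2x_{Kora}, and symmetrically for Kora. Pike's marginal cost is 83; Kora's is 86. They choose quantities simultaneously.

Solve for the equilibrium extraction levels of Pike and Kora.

25.5625, 24.8125

Mine Pike's profit: π = x_{Pike}(286 − 3x_{Pike} − 2x_{Kora}) − 83x_{Pike}.
∂π/∂x_{Pike} = 203 − 6x_{Pike} − 2x_{Kora} = 0 ⇒ x_{Pike} = 203/6 − (1/3)x_{Kora}.
Similarly x_{Kora} = 100/3 − (1/3)x_{Pike}.
Solving the two reaction functions simultaneously: (1 − (−1/3)(−1/3))x_{Pike} = 203/6 − (1/3)·(100/3), so (8/9)x_{Pike} = 409/18 and x_{Pike} = 25.5625.
Then x_{Kora} = 100/3 − (1/3)·25.5625 = 24.8125.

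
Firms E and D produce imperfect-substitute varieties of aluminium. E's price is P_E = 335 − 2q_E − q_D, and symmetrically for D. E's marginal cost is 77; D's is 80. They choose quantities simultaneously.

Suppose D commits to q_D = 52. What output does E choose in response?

Firm E's profit: π = q_E(335 − 2q_E − q_D) − 77q_E.
∂π/∂q_E = 258 − 4q_E − q_D = 0 ⇒ q_E = 64.5 − 0.25q_D.
At q_D = 52: q_E = 64.5 − 0.25·52 = 51.5.

51.5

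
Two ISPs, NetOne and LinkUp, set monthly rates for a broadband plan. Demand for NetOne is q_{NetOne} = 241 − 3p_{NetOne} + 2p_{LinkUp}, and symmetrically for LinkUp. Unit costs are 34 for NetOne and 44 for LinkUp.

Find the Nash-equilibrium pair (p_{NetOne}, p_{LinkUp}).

87.625, 91.375

NetOne's profit: π = (p_{NetOne} − 34)(241 − 3p_{NetOne} + 2p_{LinkUp}).
∂π/∂p_{NetOne} = 343 − 6p_{NetOne} + 2p_{LinkUp} = 0 ⇒ p_{NetOne} = 343/6 + (1/3)p_{LinkUp}.
Similarly p_{LinkUp} = 373/6 + (1/3)p_{NetOne}.
Solving the two reaction functions simultaneously: (1 − (1/3)(1/3))p_{NetOne} = 343/6 + (1/3)·(373/6), so (8/9)p_{NetOne} = 701/9 and p_{NetOne} = 87.625.
Then p_{LinkUp} = 373/6 + (1/3)·87.625 = 91.375.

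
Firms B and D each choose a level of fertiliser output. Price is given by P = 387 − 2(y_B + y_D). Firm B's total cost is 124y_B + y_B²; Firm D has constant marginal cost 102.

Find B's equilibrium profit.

1742.43

Firm B's profit: π = y_B(387 − 2(y_B + y_D)) − 124y_B − y_B².
∂π/∂y_B = 263 − 6y_B − 2y_D = 0, so y_B = 263/6 − (1/3)y_D.
For D: ∂π/∂y_D = 285 − 4y_D − 2y_B = 0 ⇒ y_D = 71.25 − 0.5y_B.
Substituting the second reaction function into the first: y_B = 263/6 − (1/3)(71.25 − 0.5y_B), which gives (5/6)y_B = 241/12 ⇒ y_B = 24.1.
Then y_D = 71.25 − 0.5·24.1 = 59.2.
Price P = 387 − 2·83.3 = 220.4.
B's profit: (220.4 − 124)·24.1 − (24.1)² = 1742.43.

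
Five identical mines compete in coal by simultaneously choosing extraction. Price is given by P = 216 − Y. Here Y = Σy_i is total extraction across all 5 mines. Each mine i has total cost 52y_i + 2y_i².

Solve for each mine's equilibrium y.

A representative mine's profit is π_i = y_i(216 − Y) − 52y_i − 2y_i², with Y = y_i + Σ_{j≠i} y_j.
First-order condition: 164 − 6y_i − Σ_{j≠i} y_j = 0.
With identical mines, set every y_j = y: then 164 − 6y − 4y = 0, i.e. y = 164/10 = 16.4.

16.4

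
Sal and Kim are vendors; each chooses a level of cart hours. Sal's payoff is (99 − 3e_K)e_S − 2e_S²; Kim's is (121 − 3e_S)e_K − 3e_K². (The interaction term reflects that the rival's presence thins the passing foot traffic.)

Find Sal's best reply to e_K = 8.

18.75

Expanding Sal's payoff: 99e_S − 3e_Ke_S − 2e_S².
∂π/∂e_S = 99 − 3e_K − 4e_S = 0, so e_S = 24.75 − 0.75e_K.
At e_K = 8: e_S = 24.75 − 0.75·8 = 18.75.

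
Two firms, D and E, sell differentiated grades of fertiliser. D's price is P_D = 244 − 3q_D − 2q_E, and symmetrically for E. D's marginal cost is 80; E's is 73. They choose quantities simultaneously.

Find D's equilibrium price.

Firm D's profit: π = q_D(244 − 3q_D − 2q_E) − 80q_D.
∂π/∂q_D = 164 − 6q_D − 2q_E = 0 ⇒ q_D = 82/3 − (1/3)q_E.
Similarly q_E = 28.5 − (1/3)q_D.
Substituting the second reaction function into the first: q_D = 82/3 − (1/3)(28.5 − (1/3)q_D), which gives (8/9)q_D = 107/6 ⇒ q_D = 20.0625.
Then q_E = 28.5 − (1/3)·20.0625 = 21.8125.
P_D = 244 − 3·20.0625 − 2·21.8125 = 140.1875.

140.1875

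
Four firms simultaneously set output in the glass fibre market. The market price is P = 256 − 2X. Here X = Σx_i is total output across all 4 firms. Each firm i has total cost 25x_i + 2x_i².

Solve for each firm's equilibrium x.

A representative firm's profit is π_i = x_i(256 − 2X) − 25x_i − 2x_i², with X = x_i + Σ_{j≠i} x_j.
First-order condition: 231 − 8x_i − 2Σ_{j≠i} x_j = 0.
In a symmetric equilibrium every firm chooses the same x, so Σ_{j≠i} x_j = 3x. The condition becomes 231 − 14x = 0, giving x = 231/14 = 16.5.

16.5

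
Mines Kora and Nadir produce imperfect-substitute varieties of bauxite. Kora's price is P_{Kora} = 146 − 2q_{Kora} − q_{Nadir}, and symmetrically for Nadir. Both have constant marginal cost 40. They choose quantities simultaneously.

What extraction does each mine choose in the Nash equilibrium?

Mine Kora's profit: π = q_{Kora}(146 − 2q_{Kora} − q_{Nadir}) − 40q_{Kora}.
∂π/∂q_{Kora} = 106 − 4q_{Kora} − q_{Nadir} = 0 ⇒ q_{Kora} = 26.5 − 0.25q_{Nadir}.
By symmetry q_{Nadir} = q_{Kora}; substituting into the reaction function, 1.25q_{Kora} = 26.5 and q_{Kora} = 21.2.

21.2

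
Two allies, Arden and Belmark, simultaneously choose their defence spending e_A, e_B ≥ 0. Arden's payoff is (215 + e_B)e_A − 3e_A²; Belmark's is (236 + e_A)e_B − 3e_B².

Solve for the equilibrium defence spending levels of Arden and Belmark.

Expanding Arden's payoff: 215e_A + e_Be_A − 3e_A².
∂π/∂e_A = 215 + e_B − 6e_A = 0, so e_A = 215/6 + (1/6)e_B.
Likewise for Belmark: e_B = 118/3 + (1/6)e_A.
Substituting the second reaction function into the first: e_A = 215/6 + (1/6)(118/3 + (1/6)e_A), which gives (35/36)e_A = 763/18 ⇒ e_A = 43.6.
Then e_B = 118/3 + (1/6)·43.6 = 46.6.

43.6, 46.6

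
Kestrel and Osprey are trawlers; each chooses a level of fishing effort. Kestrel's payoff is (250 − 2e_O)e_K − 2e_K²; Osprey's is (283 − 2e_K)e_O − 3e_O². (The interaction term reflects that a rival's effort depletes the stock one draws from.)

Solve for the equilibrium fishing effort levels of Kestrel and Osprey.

46.7, 31.6

Expanding Kestrel's payoff: 250e_K − 2e_Oe_K − 2e_K².
∂π/∂e_K = 250 − 2e_O − 4e_K = 0, so e_K = 62.5 − 0.5e_O.
Likewise for Osprey: e_O = 283/6 − (1/3)e_K.
Solving the two reaction functions simultaneously: (1 − (−0.5)(−1/3))e_K = 62.5 − 0.5·(283/6), so (5/6)e_K = 467/12 and e_K = 46.7.
Then e_O = 283/6 − (1/3)·46.7 = 31.6.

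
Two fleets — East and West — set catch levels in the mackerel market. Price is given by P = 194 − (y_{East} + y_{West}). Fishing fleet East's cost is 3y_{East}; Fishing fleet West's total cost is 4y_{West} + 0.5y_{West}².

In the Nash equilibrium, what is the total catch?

Fishing fleet East's profit: π = y_{East}(194 − (y_{East} + y_{West})) − 3y_{East}.
∂π/∂y_{East} = 191 − 2y_{East} − y_{West} = 0, so y_{East} = 95.5 − 0.5y_{West}.
For West: ∂π/∂y_{West} = 190 − 3y_{West} − y_{East} = 0 ⇒ y_{West} = 190/3 − (1/3)y_{East}.
Plugging y_{West} into East's best response: y_{East} = 95.5 − 0.5(190/3 − (1/3)y_{East}) ⇒ (5/6)y_{East} = 383/6, so y_{East} = 76.6.
Then y_{West} = 190/3 − (1/3)·76.6 = 37.8.
Total catch: 76.6 + 37.8 = 114.4.

114.4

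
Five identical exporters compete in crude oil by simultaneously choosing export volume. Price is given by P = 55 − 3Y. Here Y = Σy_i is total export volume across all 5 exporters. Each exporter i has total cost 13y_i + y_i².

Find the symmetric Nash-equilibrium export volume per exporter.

A representative exporter's profit is π_i = y_i(55 − 3Y) − 13y_i − y_i², with Y = y_i + Σ_{j≠i} y_j.
First-order condition: 42 − 8y_i − 3Σ_{j≠i} y_j = 0.
Imposing symmetry (y_j = y for all j) turns Σ_{j≠i} y_j into 4y, so 42 = 20y and y = 2.1.

2.1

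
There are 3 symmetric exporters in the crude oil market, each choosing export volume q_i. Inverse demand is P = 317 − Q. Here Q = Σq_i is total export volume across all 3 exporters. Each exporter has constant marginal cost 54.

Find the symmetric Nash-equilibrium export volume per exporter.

65.75

A representative exporter's profit is π_i = q_i(317 − Q) − 54q_i, with Q = q_i + Σ_{j≠i} q_j.
First-order condition: 263 − 2q_i − Σ_{j≠i} q_j = 0.
In a symmetric equilibrium every exporter chooses the same q, so Σ_{j≠i} q_j = 2q. The condition becomes 263 − 4q = 0, giving q = 263/4 = 65.75.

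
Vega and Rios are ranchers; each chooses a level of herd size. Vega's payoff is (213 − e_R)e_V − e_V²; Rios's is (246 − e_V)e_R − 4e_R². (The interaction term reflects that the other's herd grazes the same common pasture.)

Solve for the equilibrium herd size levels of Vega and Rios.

Expanding Vega's payoff: 213e_V − e_Re_V − e_V².
∂π/∂e_V = 213 − e_R − 2e_V = 0, so e_V = 106.5 − 0.5e_R.
Likewise for Rios: e_R = 30.75 − 0.125e_V.
Substituting the second reaction function into the first: e_V = 106.5 − 0.5(30.75 − 0.125e_V), which gives 0.9375e_V = 91.125 ⇒ e_V = 97.2.
Then e_R = 30.75 − 0.125·97.2 = 18.6.

97.2, 18.6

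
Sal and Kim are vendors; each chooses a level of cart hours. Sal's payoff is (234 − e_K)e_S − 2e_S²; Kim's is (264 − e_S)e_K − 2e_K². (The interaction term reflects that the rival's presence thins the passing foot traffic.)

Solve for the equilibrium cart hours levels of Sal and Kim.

Expanding Sal's payoff: 234e_S − e_Ke_S − 2e_S².
∂π/∂e_S = 234 − e_K − 4e_S = 0, so e_S = 58.5 − 0.25e_K.
Likewise for Kim: e_K = 66 − 0.25e_S.
Substituting the second reaction function into the first: e_S = 58.5 − 0.25(66 − 0.25e_S), which gives 0.9375e_S = 42 ⇒ e_S = 44.8.
Then e_K = 66 − 0.25·44.8 = 54.8.

44.8, 54.8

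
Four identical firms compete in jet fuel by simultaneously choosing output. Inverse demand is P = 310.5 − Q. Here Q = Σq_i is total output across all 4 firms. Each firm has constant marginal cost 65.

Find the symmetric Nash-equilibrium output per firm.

A representative firm's profit is π_i = q_i(310.5 − Q) − 65q_i, with Q = q_i + Σ_{j≠i} q_j.
First-order condition: 245.5 − 2q_i − Σ_{j≠i} q_j = 0.
In a symmetric equilibrium every firm chooses the same q, so Σ_{j≠i} q_j = 3q. The condition becomes 245.5 − 5q = 0, giving q = 245.5/5 = 49.1.

49.1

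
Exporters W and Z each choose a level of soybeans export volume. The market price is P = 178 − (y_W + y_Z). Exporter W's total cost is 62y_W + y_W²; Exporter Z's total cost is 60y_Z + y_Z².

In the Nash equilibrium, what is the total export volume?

Exporter W's profit: π = y_W(178 − (y_W + y_Z)) − 62y_W − y_W².
∂π/∂y_W = 116 − 4y_W − y_Z = 0, so y_W = 29 − 0.25y_Z.
By the same steps for Z: y_Z = 29.5 − 0.25y_W.
Substituting the second reaction function into the first: y_W = 29 − 0.25(29.5 − 0.25y_W), which gives 0.9375y_W = 21.625 ⇒ y_W = 346/15.
Then y_Z = 29.5 − 0.25·(346/15) = 356/15.
Total export volume: 346/15 + 356/15 = 46.8.

46.8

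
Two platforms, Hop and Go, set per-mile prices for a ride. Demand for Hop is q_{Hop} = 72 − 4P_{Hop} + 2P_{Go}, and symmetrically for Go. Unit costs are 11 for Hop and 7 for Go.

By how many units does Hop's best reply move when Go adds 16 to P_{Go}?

Hop's profit: π = (P_{Hop} − 11)(72 − 4P_{Hop} + 2P_{Go}).
∂π/∂P_{Hop} = 116 − 8P_{Hop} + 2P_{Go} = 0 ⇒ P_{Hop} = 14.5 + 0.25P_{Go}.
The reaction-function slope is 0.25, so a 16-unit rise in P_{Go} moves P_{Hop} by 0.25 × 16 = 4. Hop's best response rises — the actions are strategic complements.

4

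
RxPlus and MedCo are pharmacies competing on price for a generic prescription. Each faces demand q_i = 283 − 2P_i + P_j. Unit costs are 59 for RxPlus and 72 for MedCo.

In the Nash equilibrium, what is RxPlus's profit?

11673.92

RxPlus's profit: π = (P_{RxPlus} − 59)(283 − 2P_{RxPlus} + P_{MedCo}).
∂π/∂P_{RxPlus} = 401 − 4P_{RxPlus} + P_{MedCo} = 0 ⇒ P_{RxPlus} = 100.25 + 0.25P_{MedCo}.
Similarly P_{MedCo} = 106.75 + 0.25P_{RxPlus}.
Plugging P_{MedCo} into RxPlus's best response: P_{RxPlus} = 100.25 + 0.25(106.75 + 0.25P_{RxPlus}) ⇒ 0.9375P_{RxPlus} = 126.9375, so P_{RxPlus} = 135.4.
Then P_{MedCo} = 106.75 + 0.25·135.4 = 140.6.
q_{RxPlus} = 283 − 2·135.4 + 140.6 = 152.8.
Profit = (135.4 − 59)·152.8 = 11673.92.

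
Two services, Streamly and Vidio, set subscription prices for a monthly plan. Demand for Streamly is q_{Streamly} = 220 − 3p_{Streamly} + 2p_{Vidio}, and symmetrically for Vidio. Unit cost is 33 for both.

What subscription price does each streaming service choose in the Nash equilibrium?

Streamly's profit: π = (p_{Streamly} − 33)(220 − 3p_{Streamly} + 2p_{Vidio}).
∂π/∂p_{Streamly} = 319 − 6p_{Streamly} + 2p_{Vidio} = 0 ⇒ p_{Streamly} = 319/6 + (1/3)p_{Vidio}.
Setting p_{Streamly} = p_{Vidio} in the reaction function: p_{Streamly} = 319/6 + (1/3)p_{Streamly}, so p_{Streamly} = (319/6) / (2/3) = 79.75.

79.75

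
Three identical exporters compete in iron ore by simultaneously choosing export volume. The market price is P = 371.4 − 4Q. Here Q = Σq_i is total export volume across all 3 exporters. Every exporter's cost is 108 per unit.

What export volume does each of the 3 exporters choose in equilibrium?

A representative exporter's profit is π_i = q_i(371.4 − 4Q) − 108q_i, with Q = q_i + Σ_{j≠i} q_j.
First-order condition: 263.4 − 8q_i − 4Σ_{j≠i} q_j = 0.
Imposing symmetry (q_j = q for all j) turns Σ_{j≠i} q_j into 2q, so 263.4 = 16q and q = 16.4625.

16.4625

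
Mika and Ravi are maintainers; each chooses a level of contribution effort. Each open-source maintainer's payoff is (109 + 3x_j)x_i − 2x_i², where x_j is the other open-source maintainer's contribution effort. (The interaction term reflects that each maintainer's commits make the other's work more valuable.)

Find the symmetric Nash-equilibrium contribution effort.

Mika's payoff is (109 + 3x_R)x_M − 2x_M².
∂π/∂x_M = 109 + 3x_R − 4x_M = 0, so x_M = 27.25 + 0.75x_R.
The game is symmetric, so in equilibrium x_R = x_M: the reaction function gives 0.25x_M = 27.25, hence x_M = 109.

109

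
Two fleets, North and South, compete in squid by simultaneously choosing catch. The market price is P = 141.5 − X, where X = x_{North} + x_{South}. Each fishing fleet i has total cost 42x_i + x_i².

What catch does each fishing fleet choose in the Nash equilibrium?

19.9

Fishing fleet North's profit: π = x_{North}(141.5 − (x_{North} + x_{South})) − 42x_{North} − x_{North}².
∂π/∂x_{North} = 99.5 − 4x_{North} − x_{South} = 0, so x_{North} = 24.875 − 0.25x_{South}.
By symmetry x_{South} = x_{North}; substituting into the reaction function, 1.25x_{North} = 24.875 and x_{North} = 19.9.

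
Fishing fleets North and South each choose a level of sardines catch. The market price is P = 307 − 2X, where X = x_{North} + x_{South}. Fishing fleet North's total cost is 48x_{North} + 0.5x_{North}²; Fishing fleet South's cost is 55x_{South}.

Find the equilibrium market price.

147.75

Fishing fleet North's profit: π = x_{North}(307 − 2(x_{North} + x_{South})) − 48x_{North} − 0.5x_{North}².
∂π/∂x_{North} = 259 − 5x_{North} − 2x_{South} = 0, so x_{North} = 51.8 − 0.4x_{South}.
For South: ∂π/∂x_{South} = 252 − 4x_{South} − 2x_{North} = 0 ⇒ x_{South} = 63 − 0.5x_{North}.
Plugging x_{South} into North's best response: x_{North} = 51.8 − 0.4(63 − 0.5x_{North}) ⇒ 0.8x_{North} = 26.6, so x_{North} = 33.25.
Then x_{South} = 63 − 0.5·33.25 = 46.375.
Equilibrium price: P = 307 − 2·79.625 = 147.75.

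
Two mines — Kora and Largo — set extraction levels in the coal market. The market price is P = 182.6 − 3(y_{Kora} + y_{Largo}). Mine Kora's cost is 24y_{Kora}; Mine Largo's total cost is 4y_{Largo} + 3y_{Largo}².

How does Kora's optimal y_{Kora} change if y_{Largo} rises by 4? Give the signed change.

-2

Mine Kora's profit: π = y_{Kora}(182.6 − 3(y_{Kora} + y_{Largo})) − 24y_{Kora}.
∂π/∂y_{Kora} = 158.6 − 6y_{Kora} − 3y_{Largo} = 0, so y_{Kora} = 793/30 − 0.5y_{Largo}.
The reaction-function slope is −0.5, so a 4-unit rise in y_{Largo} moves y_{Kora} by −0.5 × 4 = −2. Kora's best response falls — the actions are strategic substitutes.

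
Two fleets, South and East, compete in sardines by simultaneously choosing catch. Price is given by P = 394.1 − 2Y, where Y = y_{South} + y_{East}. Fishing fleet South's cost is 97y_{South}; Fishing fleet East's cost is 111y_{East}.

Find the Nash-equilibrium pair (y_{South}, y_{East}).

Fishing fleet South's profit: π = y_{South}(394.1 − 2(y_{South} + y_{East})) − 97y_{South}.
∂π/∂y_{South} = 297.1 − 4y_{South} − 2y_{East} = 0, so y_{South} = 74.275 − 0.5y_{East}.
By the same steps for East: y_{East} = 70.775 − 0.5y_{South}.
Substituting the second reaction function into the first: y_{South} = 74.275 − 0.5(70.775 − 0.5y_{South}), which gives 0.75y_{South} = 38.8875 ⇒ y_{South} = 51.85.
Then y_{East} = 70.775 − 0.5·51.85 = 44.85.

51.85, 44.85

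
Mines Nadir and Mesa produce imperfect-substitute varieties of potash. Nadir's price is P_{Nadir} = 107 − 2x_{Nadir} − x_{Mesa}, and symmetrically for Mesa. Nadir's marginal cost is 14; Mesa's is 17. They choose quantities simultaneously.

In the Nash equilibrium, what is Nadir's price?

51.6

Mine Nadir's profit: π = x_{Nadir}(107 − 2x_{Nadir} − x_{Mesa}) − 14x_{Nadir}.
∂π/∂x_{Nadir} = 93 − 4x_{Nadir} − x_{Mesa} = 0 ⇒ x_{Nadir} = 23.25 − 0.25x_{Mesa}.
Similarly x_{Mesa} = 22.5 − 0.25x_{Nadir}.
Substituting the second reaction function into the first: x_{Nadir} = 23.25 − 0.25(22.5 − 0.25x_{Nadir}), which gives 0.9375x_{Nadir} = 17.625 ⇒ x_{Nadir} = 18.8.
Then x_{Mesa} = 22.5 − 0.25·18.8 = 17.8.
P_{Nadir} = 107 − 2·18.8 − 17.8 = 51.6.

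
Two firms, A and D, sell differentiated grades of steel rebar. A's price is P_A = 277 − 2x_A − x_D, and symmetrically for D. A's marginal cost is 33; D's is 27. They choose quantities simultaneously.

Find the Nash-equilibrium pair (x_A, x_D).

Firm A's profit: π = x_A(277 − 2x_A − x_D) − 33x_A.
∂π/∂x_A = 244 − 4x_A − x_D = 0 ⇒ x_A = 61 − 0.25x_D.
Similarly x_D = 62.5 − 0.25x_A.
Solving the two reaction functions simultaneously: (1 − (−0.25)(−0.25))x_A = 61 − 0.25·62.5, so 0.9375x_A = 45.375 and x_A = 48.4.
Then x_D = 62.5 − 0.25·48.4 = 50.4.

48.4, 50.4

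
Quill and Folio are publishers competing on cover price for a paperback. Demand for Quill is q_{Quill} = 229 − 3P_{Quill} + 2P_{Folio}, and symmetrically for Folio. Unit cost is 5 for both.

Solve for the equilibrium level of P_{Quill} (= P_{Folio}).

61

Quill's profit: π = (P_{Quill} − 5)(229 − 3P_{Quill} + 2P_{Folio}).
∂π/∂P_{Quill} = 244 − 6P_{Quill} + 2P_{Folio} = 0 ⇒ P_{Quill} = 122/3 + (1/3)P_{Folio}.
The game is symmetric, so in equilibrium P_{Folio} = P_{Quill}: the reaction function gives (2/3)P_{Quill} = 122/3, hence P_{Quill} = 61.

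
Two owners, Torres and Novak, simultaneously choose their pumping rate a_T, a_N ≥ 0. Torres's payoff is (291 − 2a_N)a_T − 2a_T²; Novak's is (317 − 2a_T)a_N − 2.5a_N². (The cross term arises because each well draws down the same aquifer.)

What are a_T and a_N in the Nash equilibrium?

51.3125, 42.875

Expanding Torres's payoff: 291a_T − 2a_Na_T − 2a_T².
∂π/∂a_T = 291 − 2a_N − 4a_T = 0, so a_T = 72.75 − 0.5a_N.
Likewise for Novak: a_N = 63.4 − 0.4a_T.
Substituting the second reaction function into the first: a_T = 72.75 − 0.5(63.4 − 0.4a_T), which gives 0.8a_T = 41.05 ⇒ a_T = 51.3125.
Then a_N = 63.4 − 0.4·51.3125 = 42.875.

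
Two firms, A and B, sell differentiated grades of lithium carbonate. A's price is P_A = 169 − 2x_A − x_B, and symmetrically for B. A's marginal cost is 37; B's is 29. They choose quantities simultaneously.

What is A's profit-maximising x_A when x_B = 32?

25

Firm A's profit: π = x_A(169 − 2x_A − x_B) − 37x_A.
∂π/∂x_A = 132 − 4x_A − x_B = 0 ⇒ x_A = 33 − 0.25x_B.
At x_B = 32: x_A = 33 − 0.25·32 = 25.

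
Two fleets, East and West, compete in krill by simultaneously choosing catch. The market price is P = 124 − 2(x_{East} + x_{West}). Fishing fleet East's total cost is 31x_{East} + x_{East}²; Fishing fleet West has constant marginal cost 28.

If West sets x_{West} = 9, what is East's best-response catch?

Fishing fleet East's profit: π = x_{East}(124 − 2(x_{East} + x_{West})) − 31x_{East} − x_{East}².
∂π/∂x_{East} = 93 − 6x_{East} − 2x_{West} = 0, so x_{East} = 15.5 − (1/3)x_{West}.
At x_{West} = 9: x_{East} = 15.5 − (1/3)·9 = 12.5.

12.5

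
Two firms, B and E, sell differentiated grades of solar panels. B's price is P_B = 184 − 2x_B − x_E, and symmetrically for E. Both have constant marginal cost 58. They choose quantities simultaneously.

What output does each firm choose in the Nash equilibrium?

25.2

Firm B's profit: π = x_B(184 − 2x_B − x_E) − 58x_B.
∂π/∂x_B = 126 − 4x_B − x_E = 0 ⇒ x_B = 31.5 − 0.25x_E.
The game is symmetric, so in equilibrium x_E = x_B: the reaction function gives 1.25x_B = 31.5, hence x_B = 25.2.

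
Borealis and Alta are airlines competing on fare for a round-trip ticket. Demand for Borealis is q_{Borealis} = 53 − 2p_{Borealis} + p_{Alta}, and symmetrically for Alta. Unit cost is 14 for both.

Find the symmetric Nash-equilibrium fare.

Borealis's profit: π = (p_{Borealis} − 14)(53 − 2p_{Borealis} + p_{Alta}).
∂π/∂p_{Borealis} = 81 − 4p_{Borealis} + p_{Alta} = 0 ⇒ p_{Borealis} = 20.25 + 0.25p_{Alta}.
The game is symmetric, so in equilibrium p_{Alta} = p_{Borealis}: the reaction function gives 0.75p_{Borealis} = 20.25, hence p_{Borealis} = 27.

27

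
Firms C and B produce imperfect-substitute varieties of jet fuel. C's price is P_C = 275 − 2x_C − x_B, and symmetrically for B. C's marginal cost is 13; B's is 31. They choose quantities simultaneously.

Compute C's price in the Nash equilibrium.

Firm C's profit: π = x_C(275 − 2x_C − x_B) − 13x_C.
∂π/∂x_C = 262 − 4x_C − x_B = 0 ⇒ x_C = 65.5 − 0.25x_B.
Similarly x_B = 61 − 0.25x_C.
Plugging x_B into C's best response: x_C = 65.5 − 0.25(61 − 0.25x_C) ⇒ 0.9375x_C = 50.25, so x_C = 53.6.
Then x_B = 61 − 0.25·53.6 = 47.6.
P_C = 275 − 2·53.6 − 47.6 = 120.2.

120.2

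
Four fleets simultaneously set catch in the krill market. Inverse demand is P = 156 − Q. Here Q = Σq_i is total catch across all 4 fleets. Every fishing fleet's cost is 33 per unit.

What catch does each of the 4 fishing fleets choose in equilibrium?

24.6

A representative fishing fleet's profit is π_i = q_i(156 − Q) − 33q_i, with Q = q_i + Σ_{j≠i} q_j.
First-order condition: 123 − 2q_i − Σ_{j≠i} q_j = 0.
In a symmetric equilibrium every fishing fleet chooses the same q, so Σ_{j≠i} q_j = 3q. The condition becomes 123 − 5q = 0, giving q = 123/5 = 24.6.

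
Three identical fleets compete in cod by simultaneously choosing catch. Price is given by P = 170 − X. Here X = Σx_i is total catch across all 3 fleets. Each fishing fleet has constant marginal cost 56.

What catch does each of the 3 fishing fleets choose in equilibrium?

A representative fishing fleet's profit is π_i = x_i(170 − X) − 56x_i, with X = x_i + Σ_{j≠i} x_j.
First-order condition: 114 − 2x_i − Σ_{j≠i} x_j = 0.
With identical fishing fleets, set every x_j = x: then 114 − 2x − 2x = 0, i.e. x = 114/4 = 28.5.

28.5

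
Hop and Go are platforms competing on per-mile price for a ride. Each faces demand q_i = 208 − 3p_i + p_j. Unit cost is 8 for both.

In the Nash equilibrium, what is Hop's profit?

4423.68

Hop's profit: π = (p_{Hop} − 8)(208 − 3p_{Hop} + p_{Go}).
∂π/∂p_{Hop} = 232 − 6p_{Hop} + p_{Go} = 0 ⇒ p_{Hop} = 116/3 + (1/6)p_{Go}.
Setting p_{Hop} = p_{Go} in the reaction function: p_{Hop} = 116/3 + (1/6)p_{Hop}, so p_{Hop} = (116/3) / (5/6) = 46.4.
q_{Hop} = 208 − 3·46.4 + 46.4 = 115.2.
Profit = (46.4 − 8)·115.2 = 4423.68.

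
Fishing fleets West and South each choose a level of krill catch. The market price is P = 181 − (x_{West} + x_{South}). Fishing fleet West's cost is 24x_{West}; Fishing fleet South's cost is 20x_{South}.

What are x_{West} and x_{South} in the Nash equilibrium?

Fishing fleet West's profit: π = x_{West}(181 − (x_{West} + x_{South})) − 24x_{West}.
∂π/∂x_{West} = 157 − 2x_{West} − x_{South} = 0, so x_{West} = 78.5 − 0.5x_{South}.
By the same steps for South: x_{South} = 80.5 − 0.5x_{West}.
Plugging x_{South} into West's best response: x_{West} = 78.5 − 0.5(80.5 − 0.5x_{West}) ⇒ 0.75x_{West} = 38.25, so x_{West} = 51.
Then x_{South} = 80.5 − 0.5·51 = 55.

51, 55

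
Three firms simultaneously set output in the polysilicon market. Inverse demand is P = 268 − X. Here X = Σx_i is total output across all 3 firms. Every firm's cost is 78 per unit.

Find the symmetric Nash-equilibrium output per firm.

47.5

A representative firm's profit is π_i = x_i(268 − X) − 78x_i, with X = x_i + Σ_{j≠i} x_j.
First-order condition: 190 − 2x_i − Σ_{j≠i} x_j = 0.
In a symmetric equilibrium every firm chooses the same x, so Σ_{j≠i} x_j = 2x. The condition becomes 190 − 4x = 0, giving x = 190/4 = 47.5.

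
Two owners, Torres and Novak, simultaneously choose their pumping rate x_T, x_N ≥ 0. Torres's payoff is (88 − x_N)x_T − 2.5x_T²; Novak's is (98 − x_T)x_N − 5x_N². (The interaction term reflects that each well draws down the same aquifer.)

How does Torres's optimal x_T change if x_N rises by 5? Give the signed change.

Expanding Torres's payoff: 88x_T − x_Nx_T − 2.5x_T².
∂π/∂x_T = 88 − x_N − 5x_T = 0, so x_T = 17.6 − 0.2x_N.
The reaction-function slope is −0.2, so a 5-unit rise in x_N moves x_T by −0.2 × 5 = −1. Torres's best response falls — the actions are strategic substitutes.

-1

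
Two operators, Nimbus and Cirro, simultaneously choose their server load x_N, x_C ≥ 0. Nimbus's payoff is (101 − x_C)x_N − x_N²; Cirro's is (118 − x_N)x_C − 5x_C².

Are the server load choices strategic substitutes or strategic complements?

strategic substitutes

Expanding Nimbus's payoff: 101x_N − x_Cx_N − x_N².
∂π/∂x_N = 101 − x_C − 2x_N = 0, so x_N = 50.5 − 0.5x_C.
The best-response slope dx_N/dx_C = −0.5 < 0: the reaction function is downward-sloping, so the choices are strategic substitutes.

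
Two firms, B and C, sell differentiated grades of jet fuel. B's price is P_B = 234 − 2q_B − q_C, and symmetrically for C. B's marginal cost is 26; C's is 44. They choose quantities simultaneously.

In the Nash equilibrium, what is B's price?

Firm B's profit: π = q_B(234 − 2q_B − q_C) − 26q_B.
∂π/∂q_B = 208 − 4q_B − q_C = 0 ⇒ q_B = 52 − 0.25q_C.
Similarly q_C = 47.5 − 0.25q_B.
Solving the two reaction functions simultaneously: (1 − (−0.25)(−0.25))q_B = 52 − 0.25·47.5, so 0.9375q_B = 40.125 and q_B = 42.8.
Then q_C = 47.5 − 0.25·42.8 = 36.8.
P_B = 234 − 2·42.8 − 36.8 = 111.6.

111.6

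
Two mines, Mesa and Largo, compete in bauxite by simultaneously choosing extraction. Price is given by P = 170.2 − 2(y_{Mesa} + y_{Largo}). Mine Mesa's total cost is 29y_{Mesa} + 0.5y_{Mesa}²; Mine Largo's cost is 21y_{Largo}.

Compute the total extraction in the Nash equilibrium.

Mine Mesa's profit: π = y_{Mesa}(170.2 − 2(y_{Mesa} + y_{Largo})) − 29y_{Mesa} − 0.5y_{Mesa}².
∂π/∂y_{Mesa} = 141.2 − 5y_{Mesa} − 2y_{Largo} = 0, so y_{Mesa} = 28.24 − 0.4y_{Largo}.
For Largo: ∂π/∂y_{Largo} = 149.2 − 4y_{Largo} − 2y_{Mesa} = 0 ⇒ y_{Largo} = 37.3 − 0.5y_{Mesa}.
Solving the two reaction functions simultaneously: (1 − (−0.4)(−0.5))y_{Mesa} = 28.24 − 0.4·37.3, so 0.8y_{Mesa} = 13.32 and y_{Mesa} = 16.65.
Then y_{Largo} = 37.3 − 0.5·16.65 = 28.975.
Total extraction: 16.65 + 28.975 = 45.625.

45.625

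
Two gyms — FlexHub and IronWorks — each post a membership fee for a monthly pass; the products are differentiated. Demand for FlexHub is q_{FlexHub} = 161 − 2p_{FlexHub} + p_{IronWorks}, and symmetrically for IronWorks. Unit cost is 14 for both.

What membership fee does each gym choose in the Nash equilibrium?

63

FlexHub's profit: π = (p_{FlexHub} − 14)(161 − 2p_{FlexHub} + p_{IronWorks}).
∂π/∂p_{FlexHub} = 189 − 4p_{FlexHub} + p_{IronWorks} = 0 ⇒ p_{FlexHub} = 47.25 + 0.25p_{IronWorks}.
By symmetry p_{IronWorks} = p_{FlexHub}; substituting into the reaction function, 0.75p_{FlexHub} = 47.25 and p_{FlexHub} = 63.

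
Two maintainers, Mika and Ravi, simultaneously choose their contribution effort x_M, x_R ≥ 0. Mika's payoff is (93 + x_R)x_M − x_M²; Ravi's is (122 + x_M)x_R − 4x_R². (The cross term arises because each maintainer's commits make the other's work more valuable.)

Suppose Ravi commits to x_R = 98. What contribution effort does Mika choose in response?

95.5

Expanding Mika's payoff: 93x_M + x_Rx_M − x_M².
∂π/∂x_M = 93 + x_R − 2x_M = 0, so x_M = 46.5 + 0.5x_R.
At x_R = 98: x_M = 46.5 + 0.5·98 = 95.5.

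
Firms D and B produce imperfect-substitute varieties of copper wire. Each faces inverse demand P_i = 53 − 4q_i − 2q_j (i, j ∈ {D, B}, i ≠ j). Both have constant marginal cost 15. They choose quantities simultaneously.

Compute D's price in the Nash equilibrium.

30.2

Firm D's profit: π = q_D(53 − 4q_D − 2q_B) − 15q_D.
∂π/∂q_D = 38 − 8q_D − 2q_B = 0 ⇒ q_D = 4.75 − 0.25q_B.
The game is symmetric, so in equilibrium q_B = q_D: the reaction function gives 1.25q_D = 4.75, hence q_D = 3.8.
P_D = 53 − 4·3.8 − 2·3.8 = 30.2.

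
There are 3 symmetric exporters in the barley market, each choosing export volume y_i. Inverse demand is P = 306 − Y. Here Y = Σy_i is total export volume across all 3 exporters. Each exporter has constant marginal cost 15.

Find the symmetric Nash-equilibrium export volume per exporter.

72.75

A representative exporter's profit is π_i = y_i(306 − Y) − 15y_i, with Y = y_i + Σ_{j≠i} y_j.
First-order condition: 291 − 2y_i − Σ_{j≠i} y_j = 0.
In a symmetric equilibrium every exporter chooses the same y, so Σ_{j≠i} y_j = 2y. The condition becomes 291 − 4y = 0, giving y = 291/4 = 72.75.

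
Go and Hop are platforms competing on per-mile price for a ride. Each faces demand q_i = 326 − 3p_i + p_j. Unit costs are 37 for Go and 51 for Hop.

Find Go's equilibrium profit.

Go's profit: π = (p_{Go} − 37)(326 − 3p_{Go} + p_{Hop}).
∂π/∂p_{Go} = 437 − 6p_{Go} + p_{Hop} = 0 ⇒ p_{Go} = 437/6 + (1/6)p_{Hop}.
Similarly p_{Hop} = 479/6 + (1/6)p_{Go}.
Solving the two reaction functions simultaneously: (1 − (1/6)(1/6))p_{Go} = 437/6 + (1/6)·(479/6), so (35/36)p_{Go} = 3101/36 and p_{Go} = 88.6.
Then p_{Hop} = 479/6 + (1/6)·88.6 = 94.6.
q_{Go} = 326 − 3·88.6 + 94.6 = 154.8.
Profit = (88.6 − 37)·154.8 = 7987.68.

7987.68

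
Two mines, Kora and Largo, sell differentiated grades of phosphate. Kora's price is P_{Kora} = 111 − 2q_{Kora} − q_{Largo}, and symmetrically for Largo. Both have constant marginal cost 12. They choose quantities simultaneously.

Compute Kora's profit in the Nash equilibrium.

Mine Kora's profit: π = q_{Kora}(111 − 2q_{Kora} − q_{Largo}) − 12q_{Kora}.
∂π/∂q_{Kora} = 99 − 4q_{Kora} − q_{Largo} = 0 ⇒ q_{Kora} = 24.75 − 0.25q_{Largo}.
By symmetry q_{Largo} = q_{Kora}; substituting into the reaction function, 1.25q_{Kora} = 24.75 and q_{Kora} = 19.8.
P_{Kora} = 111 − 2·19.8 − 19.8 = 51.6.
Profit = (51.6 − 12)·19.8 = 784.08.

784.08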